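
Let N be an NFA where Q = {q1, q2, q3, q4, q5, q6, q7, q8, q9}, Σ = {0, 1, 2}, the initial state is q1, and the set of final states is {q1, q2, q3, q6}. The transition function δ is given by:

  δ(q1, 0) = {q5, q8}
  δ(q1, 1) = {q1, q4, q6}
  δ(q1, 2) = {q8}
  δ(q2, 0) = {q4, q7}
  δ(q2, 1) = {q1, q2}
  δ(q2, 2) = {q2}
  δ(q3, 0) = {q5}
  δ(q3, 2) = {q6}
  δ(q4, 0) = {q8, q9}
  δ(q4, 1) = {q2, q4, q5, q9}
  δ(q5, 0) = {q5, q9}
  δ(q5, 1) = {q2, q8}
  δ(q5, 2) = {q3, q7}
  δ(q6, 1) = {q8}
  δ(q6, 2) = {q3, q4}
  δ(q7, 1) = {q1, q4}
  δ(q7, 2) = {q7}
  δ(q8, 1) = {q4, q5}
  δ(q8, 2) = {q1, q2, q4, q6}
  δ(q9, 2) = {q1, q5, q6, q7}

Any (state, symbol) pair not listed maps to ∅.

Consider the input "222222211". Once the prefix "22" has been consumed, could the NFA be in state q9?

No

Start in {q1}.
Read '2': q1→{q8}; now {q8}.
Read '2': q8→{q1, q2, q4, q6}; now {q1, q2, q4, q6}.
State q9 is not in {q1, q2, q4, q6}.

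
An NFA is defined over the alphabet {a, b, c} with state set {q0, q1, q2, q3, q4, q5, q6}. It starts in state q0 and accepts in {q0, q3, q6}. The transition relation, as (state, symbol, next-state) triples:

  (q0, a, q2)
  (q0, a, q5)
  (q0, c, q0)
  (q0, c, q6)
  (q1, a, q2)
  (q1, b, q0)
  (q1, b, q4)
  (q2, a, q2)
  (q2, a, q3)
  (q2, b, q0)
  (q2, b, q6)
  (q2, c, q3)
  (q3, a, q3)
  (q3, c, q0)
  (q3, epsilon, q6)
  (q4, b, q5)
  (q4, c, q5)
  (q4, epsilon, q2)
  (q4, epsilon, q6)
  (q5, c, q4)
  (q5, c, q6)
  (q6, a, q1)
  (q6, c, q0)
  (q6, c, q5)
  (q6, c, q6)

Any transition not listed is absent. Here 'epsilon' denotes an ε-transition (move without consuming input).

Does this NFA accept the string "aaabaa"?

Yes

Start in {q0}.
Read 'a': q0→{q2, q5}; now {q2, q5}.
Read 'a': q2→{q2, q3}, q5→∅; union {q2, q3}; ε-closure = {q2, q3, q6}.
Read 'a': q2→{q2, q3}, q3→{q3}, q6→{q1}; union {q1, q2, q3}; ε-closure = {q1, q2, q3, q6}.
Read 'b': q1→{q0, q4}, q2→{q0, q6}, q3→∅, q6→∅; union {q0, q4, q6}; ε-closure = {q0, q2, q4, q6}.
Read 'a': q0→{q2, q5}, q2→{q2, q3}, q4→∅, q6→{q1}; union {q1, q2, q3, q5}; ε-closure = {q1, q2, q3, q5, q6}.
Read 'a': q1→{q2}, q2→{q2, q3}, q3→{q3}, q5→∅, q6→{q1}; union {q1, q2, q3}; ε-closure = {q1, q2, q3, q6}.
The final set {q1, q2, q3, q6} contains the accepting states q3, q6.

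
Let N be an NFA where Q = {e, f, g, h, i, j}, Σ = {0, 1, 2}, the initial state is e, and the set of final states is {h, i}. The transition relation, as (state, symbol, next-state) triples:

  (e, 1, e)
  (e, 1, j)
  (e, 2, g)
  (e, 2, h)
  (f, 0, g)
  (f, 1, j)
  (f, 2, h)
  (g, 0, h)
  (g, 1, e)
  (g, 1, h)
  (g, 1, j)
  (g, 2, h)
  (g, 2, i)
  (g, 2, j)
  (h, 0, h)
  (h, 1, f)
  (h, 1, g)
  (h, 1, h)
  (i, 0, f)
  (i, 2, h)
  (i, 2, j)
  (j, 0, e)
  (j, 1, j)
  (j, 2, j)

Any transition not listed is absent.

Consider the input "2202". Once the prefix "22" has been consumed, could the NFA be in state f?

No

Start in {e}.
Read '2': e→{g, h}; now {g, h}.
Read '2': g→{h, i, j}, h→∅; now {h, i, j}.
State f is not in {h, i, j}.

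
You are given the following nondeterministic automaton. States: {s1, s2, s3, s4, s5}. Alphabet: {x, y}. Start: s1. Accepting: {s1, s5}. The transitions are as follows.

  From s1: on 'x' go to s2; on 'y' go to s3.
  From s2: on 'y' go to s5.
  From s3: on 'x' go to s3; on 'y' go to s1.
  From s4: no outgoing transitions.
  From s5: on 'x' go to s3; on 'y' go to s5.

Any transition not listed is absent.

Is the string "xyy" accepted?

Yes

Start in {s1}.
Read 'x': s1→{s2}; now {s2}.
Read 'y': s2→{s5}; now {s5}.
Read 'y': s5→{s5}; now {s5}.
The final set {s5} contains the accepting state s5.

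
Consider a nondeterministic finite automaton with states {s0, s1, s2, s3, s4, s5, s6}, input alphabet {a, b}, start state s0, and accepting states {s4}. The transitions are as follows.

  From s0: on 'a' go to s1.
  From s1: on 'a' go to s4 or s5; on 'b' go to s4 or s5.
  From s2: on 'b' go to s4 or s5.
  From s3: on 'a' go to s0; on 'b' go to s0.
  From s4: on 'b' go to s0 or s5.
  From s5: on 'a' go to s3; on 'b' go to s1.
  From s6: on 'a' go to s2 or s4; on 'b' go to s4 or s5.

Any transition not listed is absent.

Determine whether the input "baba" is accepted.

Start in {s0}.
Read 'b': s0→∅; now ∅.
The set is empty and remains empty for the remaining 3 symbols.
The final set ∅ contains no accepting state.

No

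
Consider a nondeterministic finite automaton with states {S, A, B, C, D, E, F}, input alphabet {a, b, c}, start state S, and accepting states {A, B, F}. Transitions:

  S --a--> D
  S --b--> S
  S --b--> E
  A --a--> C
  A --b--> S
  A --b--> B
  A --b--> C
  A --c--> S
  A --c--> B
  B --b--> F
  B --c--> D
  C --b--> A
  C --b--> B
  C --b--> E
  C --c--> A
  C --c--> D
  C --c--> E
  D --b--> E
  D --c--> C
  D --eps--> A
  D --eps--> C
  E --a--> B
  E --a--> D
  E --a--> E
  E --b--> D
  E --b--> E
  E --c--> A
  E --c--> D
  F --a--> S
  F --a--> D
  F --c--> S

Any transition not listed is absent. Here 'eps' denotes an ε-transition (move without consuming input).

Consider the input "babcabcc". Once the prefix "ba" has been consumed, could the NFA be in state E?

Start in {S}.
Read 'b': S→{S, E}; now {S, E}.
Read 'a': S→{D}, E→{B, D, E}; union {B, D, E}; ε-closure = {A, B, C, D, E}.
State E is in {A, B, C, D, E}.

Yes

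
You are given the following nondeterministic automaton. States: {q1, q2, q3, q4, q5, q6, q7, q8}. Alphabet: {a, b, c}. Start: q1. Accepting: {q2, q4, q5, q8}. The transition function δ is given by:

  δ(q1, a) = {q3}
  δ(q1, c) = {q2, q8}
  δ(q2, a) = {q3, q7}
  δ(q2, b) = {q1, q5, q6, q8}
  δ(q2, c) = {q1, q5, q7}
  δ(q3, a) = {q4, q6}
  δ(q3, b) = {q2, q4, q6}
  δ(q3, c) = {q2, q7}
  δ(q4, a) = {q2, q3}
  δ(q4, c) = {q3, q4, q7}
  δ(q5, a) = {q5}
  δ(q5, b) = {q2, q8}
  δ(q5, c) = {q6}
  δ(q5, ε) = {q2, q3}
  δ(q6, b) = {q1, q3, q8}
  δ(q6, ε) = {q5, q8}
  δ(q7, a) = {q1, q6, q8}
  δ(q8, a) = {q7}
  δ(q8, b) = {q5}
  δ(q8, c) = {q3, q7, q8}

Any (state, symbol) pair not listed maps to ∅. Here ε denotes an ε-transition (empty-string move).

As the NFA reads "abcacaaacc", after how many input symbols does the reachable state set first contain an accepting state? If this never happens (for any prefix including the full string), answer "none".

Start in {q1}.
Read 'a': {q1} → {q3}.
Read 'b': {q3} → {q2, q3, q4, q5, q6, q8}.
None of the earlier sets intersect F, but {q2, q3, q4, q5, q6, q8} does.

2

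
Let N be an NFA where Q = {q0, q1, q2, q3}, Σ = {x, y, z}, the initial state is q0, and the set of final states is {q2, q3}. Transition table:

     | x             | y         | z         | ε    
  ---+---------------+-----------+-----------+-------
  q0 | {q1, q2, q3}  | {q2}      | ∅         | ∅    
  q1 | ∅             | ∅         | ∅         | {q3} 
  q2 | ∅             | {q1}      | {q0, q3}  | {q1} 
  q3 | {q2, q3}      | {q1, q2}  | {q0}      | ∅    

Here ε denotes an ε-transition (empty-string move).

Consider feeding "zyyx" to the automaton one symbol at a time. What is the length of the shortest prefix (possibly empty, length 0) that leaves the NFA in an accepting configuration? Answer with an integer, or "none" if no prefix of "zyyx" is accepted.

Start in {q0}.
Read 'z': q0→∅; now ∅.
The set is empty and remains empty for the remaining 3 symbols.
No reachable set along the way intersects F.

none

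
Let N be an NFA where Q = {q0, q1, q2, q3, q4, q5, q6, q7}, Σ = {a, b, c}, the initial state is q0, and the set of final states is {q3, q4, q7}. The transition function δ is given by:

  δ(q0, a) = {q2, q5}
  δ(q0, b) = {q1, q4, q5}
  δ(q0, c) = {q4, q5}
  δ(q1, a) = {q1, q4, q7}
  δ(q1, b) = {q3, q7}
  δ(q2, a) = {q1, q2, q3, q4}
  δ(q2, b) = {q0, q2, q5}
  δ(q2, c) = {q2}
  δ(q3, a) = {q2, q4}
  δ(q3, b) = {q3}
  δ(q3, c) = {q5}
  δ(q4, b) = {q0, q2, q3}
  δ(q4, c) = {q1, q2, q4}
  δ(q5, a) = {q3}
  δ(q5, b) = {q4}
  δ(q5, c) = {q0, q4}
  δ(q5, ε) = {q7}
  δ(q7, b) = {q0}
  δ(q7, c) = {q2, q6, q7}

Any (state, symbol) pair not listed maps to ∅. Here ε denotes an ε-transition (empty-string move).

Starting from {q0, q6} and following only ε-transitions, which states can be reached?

{q0, q6}

Begin with {q0, q6}.
No ε-moves leave this set, so the closure equals the set itself.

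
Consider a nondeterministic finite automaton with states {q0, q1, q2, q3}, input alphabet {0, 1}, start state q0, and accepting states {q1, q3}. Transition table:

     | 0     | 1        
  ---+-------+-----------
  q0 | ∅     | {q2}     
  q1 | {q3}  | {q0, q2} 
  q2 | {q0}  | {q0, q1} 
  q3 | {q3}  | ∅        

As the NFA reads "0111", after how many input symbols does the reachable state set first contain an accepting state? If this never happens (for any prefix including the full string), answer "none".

none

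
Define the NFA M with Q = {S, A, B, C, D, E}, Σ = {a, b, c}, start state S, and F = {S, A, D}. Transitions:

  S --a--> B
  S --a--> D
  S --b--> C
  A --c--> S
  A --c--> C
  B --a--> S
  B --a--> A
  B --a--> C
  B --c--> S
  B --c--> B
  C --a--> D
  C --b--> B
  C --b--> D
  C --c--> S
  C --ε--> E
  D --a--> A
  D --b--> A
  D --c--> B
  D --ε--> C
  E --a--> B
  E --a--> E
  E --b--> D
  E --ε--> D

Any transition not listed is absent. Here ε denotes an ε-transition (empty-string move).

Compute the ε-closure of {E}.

Begin with {E}.
ε-move E → D; add D.
ε-move D → C; add C.

{C, D, E}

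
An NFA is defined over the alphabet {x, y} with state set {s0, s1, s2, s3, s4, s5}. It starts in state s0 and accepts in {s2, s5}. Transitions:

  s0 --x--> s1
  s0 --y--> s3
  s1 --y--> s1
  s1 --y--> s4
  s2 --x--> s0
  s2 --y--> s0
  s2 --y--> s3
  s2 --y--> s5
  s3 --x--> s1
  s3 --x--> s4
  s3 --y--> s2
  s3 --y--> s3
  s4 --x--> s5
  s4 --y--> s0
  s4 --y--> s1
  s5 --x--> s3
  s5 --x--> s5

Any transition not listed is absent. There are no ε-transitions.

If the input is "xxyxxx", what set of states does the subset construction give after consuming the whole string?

Start in {s0}.
Read 'x': {s0} → {s1}.
Read 'x': {s1} → ∅.
The set is empty and remains empty for the remaining 4 symbols.

∅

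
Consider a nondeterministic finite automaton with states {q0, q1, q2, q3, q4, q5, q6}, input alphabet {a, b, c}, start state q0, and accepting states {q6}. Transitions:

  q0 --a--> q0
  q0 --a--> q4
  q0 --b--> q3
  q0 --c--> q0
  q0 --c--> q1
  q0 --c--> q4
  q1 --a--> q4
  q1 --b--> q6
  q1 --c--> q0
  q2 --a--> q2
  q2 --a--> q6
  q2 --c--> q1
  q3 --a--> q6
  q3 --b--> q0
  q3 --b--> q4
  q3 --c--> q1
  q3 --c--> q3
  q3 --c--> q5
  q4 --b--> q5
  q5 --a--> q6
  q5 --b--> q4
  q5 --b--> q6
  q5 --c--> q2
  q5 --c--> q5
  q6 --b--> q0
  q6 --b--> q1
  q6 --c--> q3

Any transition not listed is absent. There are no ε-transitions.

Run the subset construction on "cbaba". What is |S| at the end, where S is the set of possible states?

2

Start in {q0}.
Read 'c': q0→{q0, q1, q4}; now {q0, q1, q4}.
Read 'b': q0→{q3}, q1→{q6}, q4→{q5}; now {q3, q5, q6}.
Read 'a': q3→{q6}, q5→{q6}, q6→∅; now {q6}.
Read 'b': q6→{q0, q1}; now {q0, q1}.
Read 'a': q0→{q0, q4}, q1→{q4}; now {q0, q4}.
That set has 2 states.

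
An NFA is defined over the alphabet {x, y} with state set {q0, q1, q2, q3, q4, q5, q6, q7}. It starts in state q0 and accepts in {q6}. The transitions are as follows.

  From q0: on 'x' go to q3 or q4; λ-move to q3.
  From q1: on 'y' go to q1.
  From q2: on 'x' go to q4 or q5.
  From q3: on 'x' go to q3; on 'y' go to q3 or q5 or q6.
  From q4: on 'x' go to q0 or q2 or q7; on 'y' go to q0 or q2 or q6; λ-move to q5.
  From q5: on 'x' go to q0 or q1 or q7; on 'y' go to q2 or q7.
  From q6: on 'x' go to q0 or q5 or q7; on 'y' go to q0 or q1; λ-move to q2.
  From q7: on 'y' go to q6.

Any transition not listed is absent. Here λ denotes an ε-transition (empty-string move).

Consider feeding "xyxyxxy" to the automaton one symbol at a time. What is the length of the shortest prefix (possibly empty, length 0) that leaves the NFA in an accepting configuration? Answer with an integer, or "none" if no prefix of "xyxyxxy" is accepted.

2

Start: ε-closure({q0}) = {q0, q3}.
Read 'x': q0→{q3, q4}, q3→{q3}; union {q3, q4}; ε-closure = {q3, q4, q5}.
Read 'y': q3→{q3, q5, q6}, q4→{q0, q2, q6}, q5→{q2, q7}; now {q0, q2, q3, q5, q6, q7}.
None of the earlier sets intersect F, but {q0, q2, q3, q5, q6, q7} does.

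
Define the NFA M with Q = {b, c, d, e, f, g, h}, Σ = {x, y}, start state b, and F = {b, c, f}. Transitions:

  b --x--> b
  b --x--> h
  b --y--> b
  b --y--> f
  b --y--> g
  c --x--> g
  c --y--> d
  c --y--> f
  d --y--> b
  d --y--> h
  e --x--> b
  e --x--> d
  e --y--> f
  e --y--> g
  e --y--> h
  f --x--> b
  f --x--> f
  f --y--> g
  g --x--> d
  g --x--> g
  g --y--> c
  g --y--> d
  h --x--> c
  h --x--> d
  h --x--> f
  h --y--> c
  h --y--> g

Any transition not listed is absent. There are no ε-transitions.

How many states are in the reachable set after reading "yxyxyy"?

6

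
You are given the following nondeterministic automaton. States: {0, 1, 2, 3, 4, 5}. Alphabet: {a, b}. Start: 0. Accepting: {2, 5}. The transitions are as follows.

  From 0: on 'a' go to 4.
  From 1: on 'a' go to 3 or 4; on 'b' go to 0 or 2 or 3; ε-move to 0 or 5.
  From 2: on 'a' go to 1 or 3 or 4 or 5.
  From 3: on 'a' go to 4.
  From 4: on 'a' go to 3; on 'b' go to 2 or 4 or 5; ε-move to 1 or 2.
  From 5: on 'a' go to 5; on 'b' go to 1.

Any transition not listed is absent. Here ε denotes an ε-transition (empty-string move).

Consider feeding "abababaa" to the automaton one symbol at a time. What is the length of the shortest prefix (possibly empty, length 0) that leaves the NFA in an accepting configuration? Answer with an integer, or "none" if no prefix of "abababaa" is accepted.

Start in {0}.
Read 'a': {0} → {0, 1, 2, 4, 5}.
None of the earlier sets intersect F, but {0, 1, 2, 4, 5} does.

1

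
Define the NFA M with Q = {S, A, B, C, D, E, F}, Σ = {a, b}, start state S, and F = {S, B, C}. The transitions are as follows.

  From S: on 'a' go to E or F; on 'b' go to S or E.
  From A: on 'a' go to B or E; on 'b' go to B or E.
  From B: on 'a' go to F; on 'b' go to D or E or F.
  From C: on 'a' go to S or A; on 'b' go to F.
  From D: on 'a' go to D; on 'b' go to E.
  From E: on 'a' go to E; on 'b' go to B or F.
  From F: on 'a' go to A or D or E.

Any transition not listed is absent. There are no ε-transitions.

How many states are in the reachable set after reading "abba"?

3

Start in {S}.
Read 'a': S→{E, F}; now {E, F}.
Read 'b': E→{B, F}, F→∅; now {B, F}.
Read 'b': B→{D, E, F}, F→∅; now {D, E, F}.
Read 'a': D→{D}, E→{E}, F→{A, D, E}; now {A, D, E}.
That set has 3 states.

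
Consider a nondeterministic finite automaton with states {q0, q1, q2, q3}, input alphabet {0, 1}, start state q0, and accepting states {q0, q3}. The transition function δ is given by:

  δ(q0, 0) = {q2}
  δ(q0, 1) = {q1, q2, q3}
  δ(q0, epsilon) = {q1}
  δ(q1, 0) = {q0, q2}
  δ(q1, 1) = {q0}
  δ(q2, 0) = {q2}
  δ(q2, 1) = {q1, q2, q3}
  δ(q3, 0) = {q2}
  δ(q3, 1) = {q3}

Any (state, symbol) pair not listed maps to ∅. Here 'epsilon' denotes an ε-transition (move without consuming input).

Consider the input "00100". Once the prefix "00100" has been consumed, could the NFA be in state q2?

Start: ε-closure({q0}) = {q0, q1}.
Read '0': q0→{q2}, q1→{q0, q2}; union {q0, q2}; ε-closure = {q0, q1, q2}.
Read '0': q0→{q2}, q1→{q0, q2}, q2→{q2}; union {q0, q2}; ε-closure = {q0, q1, q2}.
Read '1': q0→{q1, q2, q3}, q1→{q0}, q2→{q1, q2, q3}; now {q0, q1, q2, q3}.
Read '0': q0→{q2}, q1→{q0, q2}, q2→{q2}, q3→{q2}; union {q0, q2}; ε-closure = {q0, q1, q2}.
Read '0': q0→{q2}, q1→{q0, q2}, q2→{q2}; union {q0, q2}; ε-closure = {q0, q1, q2}.
State q2 is in {q0, q1, q2}.

Yes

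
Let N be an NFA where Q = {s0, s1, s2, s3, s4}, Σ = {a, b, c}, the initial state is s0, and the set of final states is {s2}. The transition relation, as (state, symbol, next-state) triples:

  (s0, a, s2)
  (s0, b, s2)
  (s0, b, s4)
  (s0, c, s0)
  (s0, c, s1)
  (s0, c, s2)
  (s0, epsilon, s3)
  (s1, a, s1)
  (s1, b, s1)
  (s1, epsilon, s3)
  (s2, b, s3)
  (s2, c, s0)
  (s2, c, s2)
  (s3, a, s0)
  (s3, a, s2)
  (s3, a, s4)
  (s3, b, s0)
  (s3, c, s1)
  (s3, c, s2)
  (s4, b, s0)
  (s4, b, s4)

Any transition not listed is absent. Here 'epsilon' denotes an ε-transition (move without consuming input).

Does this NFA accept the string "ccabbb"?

Start: ε-closure({s0}) = {s0, s3}.
Read 'c': {s0, s3} → {s0, s1, s2, s3}.
Read 'c': {s0, s1, s2, s3} → {s0, s1, s2, s3}.
Read 'a': {s0, s1, s2, s3} → {s0, s1, s2, s3, s4}.
Read 'b': {s0, s1, s2, s3, s4} → {s0, s1, s2, s3, s4}.
Read 'b': {s0, s1, s2, s3, s4} → {s0, s1, s2, s3, s4}.
Read 'b': {s0, s1, s2, s3, s4} → {s0, s1, s2, s3, s4}.
The final set {s0, s1, s2, s3, s4} contains the accepting state s2.

Yes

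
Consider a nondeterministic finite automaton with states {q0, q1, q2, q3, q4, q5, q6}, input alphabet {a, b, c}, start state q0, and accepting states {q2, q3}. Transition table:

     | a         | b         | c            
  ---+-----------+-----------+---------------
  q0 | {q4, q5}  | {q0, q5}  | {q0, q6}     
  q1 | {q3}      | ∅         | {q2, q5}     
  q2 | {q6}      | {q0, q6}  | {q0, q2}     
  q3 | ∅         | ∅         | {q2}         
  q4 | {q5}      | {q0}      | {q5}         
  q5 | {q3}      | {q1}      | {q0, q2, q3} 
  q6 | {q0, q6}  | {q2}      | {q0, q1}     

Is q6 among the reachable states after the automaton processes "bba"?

Start in {q0}.
Read 'b': {q0} → {q0, q5}.
Read 'b': {q0, q5} → {q0, q1, q5}.
Read 'a': {q0, q1, q5} → {q3, q4, q5}.
State q6 is not in {q3, q4, q5}.

No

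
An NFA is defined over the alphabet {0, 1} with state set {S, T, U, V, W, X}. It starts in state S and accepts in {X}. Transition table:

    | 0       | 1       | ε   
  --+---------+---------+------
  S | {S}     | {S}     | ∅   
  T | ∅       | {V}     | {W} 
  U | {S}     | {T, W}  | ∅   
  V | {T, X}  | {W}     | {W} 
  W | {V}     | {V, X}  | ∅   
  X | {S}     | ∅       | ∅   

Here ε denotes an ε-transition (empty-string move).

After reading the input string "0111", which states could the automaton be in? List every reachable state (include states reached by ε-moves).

{S}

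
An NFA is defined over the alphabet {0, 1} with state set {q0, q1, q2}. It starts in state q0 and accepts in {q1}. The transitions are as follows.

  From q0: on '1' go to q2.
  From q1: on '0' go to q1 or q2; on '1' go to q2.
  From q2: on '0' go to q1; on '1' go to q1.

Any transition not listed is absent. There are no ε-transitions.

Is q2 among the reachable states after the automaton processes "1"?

Yes

Start in {q0}.
Read '1': {q0} → {q2}.
State q2 is in {q2}.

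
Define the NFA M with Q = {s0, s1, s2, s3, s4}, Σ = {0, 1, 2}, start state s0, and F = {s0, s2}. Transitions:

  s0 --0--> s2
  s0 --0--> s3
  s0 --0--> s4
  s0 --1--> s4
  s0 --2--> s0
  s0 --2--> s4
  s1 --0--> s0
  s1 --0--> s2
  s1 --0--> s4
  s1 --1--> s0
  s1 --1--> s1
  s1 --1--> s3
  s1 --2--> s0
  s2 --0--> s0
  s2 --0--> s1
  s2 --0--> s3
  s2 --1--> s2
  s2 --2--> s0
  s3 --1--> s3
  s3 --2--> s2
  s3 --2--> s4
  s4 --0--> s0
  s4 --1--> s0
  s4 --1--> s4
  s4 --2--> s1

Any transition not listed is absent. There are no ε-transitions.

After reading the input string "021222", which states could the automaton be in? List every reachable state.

{s0, s1, s4}

Start in {s0}.
Read '0': s0→{s2, s3, s4}; now {s2, s3, s4}.
Read '2': s2→{s0}, s3→{s2, s4}, s4→{s1}; now {s0, s1, s2, s4}.
Read '1': s0→{s4}, s1→{s0, s1, s3}, s2→{s2}, s4→{s0, s4}; now {s0, s1, s2, s3, s4}.
Read '2': s0→{s0, s4}, s1→{s0}, s2→{s0}, s3→{s2, s4}, s4→{s1}; now {s0, s1, s2, s4}.
Read '2': s0→{s0, s4}, s1→{s0}, s2→{s0}, s4→{s1}; now {s0, s1, s4}.
Read '2': s0→{s0, s4}, s1→{s0}, s4→{s1}; now {s0, s1, s4}.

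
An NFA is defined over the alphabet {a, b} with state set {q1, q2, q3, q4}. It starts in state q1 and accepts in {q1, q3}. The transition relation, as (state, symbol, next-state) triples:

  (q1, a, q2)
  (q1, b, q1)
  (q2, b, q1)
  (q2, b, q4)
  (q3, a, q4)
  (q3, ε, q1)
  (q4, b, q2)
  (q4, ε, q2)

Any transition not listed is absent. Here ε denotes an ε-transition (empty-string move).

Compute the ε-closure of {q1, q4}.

{q1, q2, q4}

Begin with {q1, q4}.
ε-move q4 → q2; add q2.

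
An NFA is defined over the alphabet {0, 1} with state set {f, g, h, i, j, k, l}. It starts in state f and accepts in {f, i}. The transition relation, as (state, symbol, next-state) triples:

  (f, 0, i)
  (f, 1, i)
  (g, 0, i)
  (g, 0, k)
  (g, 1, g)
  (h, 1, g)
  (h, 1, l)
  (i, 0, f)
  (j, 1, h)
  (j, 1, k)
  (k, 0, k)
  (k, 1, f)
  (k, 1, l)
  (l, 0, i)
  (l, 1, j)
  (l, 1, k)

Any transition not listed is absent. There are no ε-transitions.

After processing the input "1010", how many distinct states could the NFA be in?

1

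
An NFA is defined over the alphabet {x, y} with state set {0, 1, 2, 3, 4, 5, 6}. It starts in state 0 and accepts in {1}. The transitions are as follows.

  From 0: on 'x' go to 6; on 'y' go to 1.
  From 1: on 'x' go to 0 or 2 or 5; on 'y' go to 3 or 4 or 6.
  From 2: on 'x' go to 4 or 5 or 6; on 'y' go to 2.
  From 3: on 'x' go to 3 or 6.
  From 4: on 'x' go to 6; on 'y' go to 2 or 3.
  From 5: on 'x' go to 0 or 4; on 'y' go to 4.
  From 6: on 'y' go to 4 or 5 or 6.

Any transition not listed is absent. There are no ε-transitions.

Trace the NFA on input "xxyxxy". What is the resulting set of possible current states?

∅

Start in {0}.
Read 'x': 0→{6}; now {6}.
Read 'x': 6→∅; now ∅.
The set is empty and remains empty for the remaining 4 symbols.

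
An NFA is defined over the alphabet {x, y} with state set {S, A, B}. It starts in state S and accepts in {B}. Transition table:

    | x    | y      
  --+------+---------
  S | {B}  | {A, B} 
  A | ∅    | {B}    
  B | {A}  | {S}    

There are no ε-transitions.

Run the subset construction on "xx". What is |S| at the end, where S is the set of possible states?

Start in {S}.
Read 'x': S→{B}; now {B}.
Read 'x': B→{A}; now {A}.
That set has 1 state.

1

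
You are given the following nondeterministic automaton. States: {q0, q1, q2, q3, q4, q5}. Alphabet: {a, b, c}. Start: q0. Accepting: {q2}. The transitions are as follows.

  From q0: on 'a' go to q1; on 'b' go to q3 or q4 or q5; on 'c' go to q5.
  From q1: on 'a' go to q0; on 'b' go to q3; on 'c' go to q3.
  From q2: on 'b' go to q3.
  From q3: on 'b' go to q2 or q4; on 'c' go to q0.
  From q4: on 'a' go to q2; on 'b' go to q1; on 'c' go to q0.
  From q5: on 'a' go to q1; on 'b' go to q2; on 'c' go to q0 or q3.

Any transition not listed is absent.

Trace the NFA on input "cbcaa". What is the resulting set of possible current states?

∅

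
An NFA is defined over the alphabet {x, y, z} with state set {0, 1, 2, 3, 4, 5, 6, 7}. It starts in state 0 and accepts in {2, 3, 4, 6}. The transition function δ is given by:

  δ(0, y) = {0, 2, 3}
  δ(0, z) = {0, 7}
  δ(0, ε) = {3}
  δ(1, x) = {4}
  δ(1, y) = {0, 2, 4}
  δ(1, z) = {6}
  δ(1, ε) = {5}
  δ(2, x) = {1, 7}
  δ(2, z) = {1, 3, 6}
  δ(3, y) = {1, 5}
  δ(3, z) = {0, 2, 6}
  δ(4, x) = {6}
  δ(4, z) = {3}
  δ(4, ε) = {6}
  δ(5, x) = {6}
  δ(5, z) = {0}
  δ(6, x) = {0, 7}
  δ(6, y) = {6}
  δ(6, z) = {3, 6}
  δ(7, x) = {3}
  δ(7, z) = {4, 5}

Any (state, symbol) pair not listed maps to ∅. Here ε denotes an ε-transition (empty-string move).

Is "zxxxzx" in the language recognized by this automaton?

Start: ε-closure({0}) = {0, 3}.
Read 'z': {0, 3} → {0, 2, 3, 6, 7}.
Read 'x': {0, 2, 3, 6, 7} → {0, 1, 3, 5, 7}.
Read 'x': {0, 1, 3, 5, 7} → {3, 4, 6}.
Read 'x': {3, 4, 6} → {0, 3, 6, 7}.
Read 'z': {0, 3, 6, 7} → {0, 2, 3, 4, 5, 6, 7}.
Read 'x': {0, 2, 3, 4, 5, 6, 7} → {0, 1, 3, 5, 6, 7}.
The final set {0, 1, 3, 5, 6, 7} contains the accepting states 3, 6.

Yes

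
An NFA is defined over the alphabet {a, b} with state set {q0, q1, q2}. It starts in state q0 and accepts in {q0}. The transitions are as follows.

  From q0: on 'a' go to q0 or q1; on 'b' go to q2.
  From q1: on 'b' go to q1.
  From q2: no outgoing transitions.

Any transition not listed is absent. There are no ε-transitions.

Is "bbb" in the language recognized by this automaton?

No

Start in {q0}.
Read 'b': q0→{q2}; now {q2}.
Read 'b': q2→∅; now ∅.
The set is empty and remains empty for the remaining 1 symbol.
The final set ∅ contains no accepting state.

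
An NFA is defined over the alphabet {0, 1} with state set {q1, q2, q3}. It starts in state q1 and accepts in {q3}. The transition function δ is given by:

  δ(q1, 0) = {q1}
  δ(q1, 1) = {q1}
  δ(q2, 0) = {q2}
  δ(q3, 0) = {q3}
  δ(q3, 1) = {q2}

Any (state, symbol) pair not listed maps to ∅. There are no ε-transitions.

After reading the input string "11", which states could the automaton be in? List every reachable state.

{q1}

Start in {q1}.
Read '1': q1→{q1}; now {q1}.
Read '1': q1→{q1}; now {q1}.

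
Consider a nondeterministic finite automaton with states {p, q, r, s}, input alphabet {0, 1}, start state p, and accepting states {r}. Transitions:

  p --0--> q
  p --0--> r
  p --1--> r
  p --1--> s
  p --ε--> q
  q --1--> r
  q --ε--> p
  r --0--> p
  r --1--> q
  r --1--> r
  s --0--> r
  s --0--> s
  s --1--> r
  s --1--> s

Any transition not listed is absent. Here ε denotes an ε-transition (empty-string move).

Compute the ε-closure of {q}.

{p, q}

Begin with {q}.
ε-move q → p; add p.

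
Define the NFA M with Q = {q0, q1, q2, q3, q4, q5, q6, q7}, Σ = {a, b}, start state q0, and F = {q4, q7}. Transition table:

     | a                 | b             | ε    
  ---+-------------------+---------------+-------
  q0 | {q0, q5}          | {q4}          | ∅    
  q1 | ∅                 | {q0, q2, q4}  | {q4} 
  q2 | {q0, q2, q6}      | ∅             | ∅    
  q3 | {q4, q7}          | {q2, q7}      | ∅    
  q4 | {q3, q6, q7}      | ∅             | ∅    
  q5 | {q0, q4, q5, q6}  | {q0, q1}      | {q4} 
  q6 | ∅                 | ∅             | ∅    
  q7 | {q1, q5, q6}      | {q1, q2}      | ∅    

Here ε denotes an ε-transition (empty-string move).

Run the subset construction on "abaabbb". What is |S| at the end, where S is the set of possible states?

Start in {q0}.
Read 'a': q0→{q0, q5}; union {q0, q5}; ε-closure = {q0, q4, q5}.
Read 'b': q0→{q4}, q4→∅, q5→{q0, q1}; now {q0, q1, q4}.
Read 'a': q0→{q0, q5}, q1→∅, q4→{q3, q6, q7}; union {q0, q3, q5, q6, q7}; ε-closure = {q0, q3, q4, q5, q6, q7}.
Read 'a': q0→{q0, q5}, q3→{q4, q7}, q4→{q3, q6, q7}, q5→{q0, q4, q5, q6}, q6→∅, q7→{q1, q5, q6}; now {q0, q1, q3, q4, q5, q6, q7}.
Read 'b': q0→{q4}, q1→{q0, q2, q4}, q3→{q2, q7}, q4→∅, q5→{q0, q1}, q6→∅, q7→{q1, q2}; now {q0, q1, q2, q4, q7}.
Read 'b': q0→{q4}, q1→{q0, q2, q4}, q2→∅, q4→∅, q7→{q1, q2}; now {q0, q1, q2, q4}.
Read 'b': q0→{q4}, q1→{q0, q2, q4}, q2→∅, q4→∅; now {q0, q2, q4}.
That set has 3 states.

3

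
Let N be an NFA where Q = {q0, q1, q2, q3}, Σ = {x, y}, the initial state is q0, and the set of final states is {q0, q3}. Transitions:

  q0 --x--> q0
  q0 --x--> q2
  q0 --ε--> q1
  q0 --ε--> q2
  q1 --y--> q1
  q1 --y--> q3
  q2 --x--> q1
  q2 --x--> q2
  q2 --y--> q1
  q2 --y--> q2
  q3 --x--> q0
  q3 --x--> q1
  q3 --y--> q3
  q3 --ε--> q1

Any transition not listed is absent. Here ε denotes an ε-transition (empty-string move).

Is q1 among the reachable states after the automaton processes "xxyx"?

Start: ε-closure({q0}) = {q0, q1, q2}.
Read 'x': q0→{q0, q2}, q1→∅, q2→{q1, q2}; now {q0, q1, q2}.
Read 'x': q0→{q0, q2}, q1→∅, q2→{q1, q2}; now {q0, q1, q2}.
Read 'y': q0→∅, q1→{q1, q3}, q2→{q1, q2}; now {q1, q2, q3}.
Read 'x': q1→∅, q2→{q1, q2}, q3→{q0, q1}; now {q0, q1, q2}.
State q1 is in {q0, q1, q2}.

Yes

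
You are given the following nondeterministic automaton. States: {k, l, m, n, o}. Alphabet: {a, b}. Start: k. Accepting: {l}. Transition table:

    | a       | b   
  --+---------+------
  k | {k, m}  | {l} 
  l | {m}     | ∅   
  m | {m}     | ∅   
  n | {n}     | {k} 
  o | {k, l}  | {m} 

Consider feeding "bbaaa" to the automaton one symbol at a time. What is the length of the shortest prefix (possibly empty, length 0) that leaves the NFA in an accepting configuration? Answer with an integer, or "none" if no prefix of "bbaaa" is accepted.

Start in {k}.
Read 'b': k→{l}; now {l}.
None of the earlier sets intersect F, but {l} does.

1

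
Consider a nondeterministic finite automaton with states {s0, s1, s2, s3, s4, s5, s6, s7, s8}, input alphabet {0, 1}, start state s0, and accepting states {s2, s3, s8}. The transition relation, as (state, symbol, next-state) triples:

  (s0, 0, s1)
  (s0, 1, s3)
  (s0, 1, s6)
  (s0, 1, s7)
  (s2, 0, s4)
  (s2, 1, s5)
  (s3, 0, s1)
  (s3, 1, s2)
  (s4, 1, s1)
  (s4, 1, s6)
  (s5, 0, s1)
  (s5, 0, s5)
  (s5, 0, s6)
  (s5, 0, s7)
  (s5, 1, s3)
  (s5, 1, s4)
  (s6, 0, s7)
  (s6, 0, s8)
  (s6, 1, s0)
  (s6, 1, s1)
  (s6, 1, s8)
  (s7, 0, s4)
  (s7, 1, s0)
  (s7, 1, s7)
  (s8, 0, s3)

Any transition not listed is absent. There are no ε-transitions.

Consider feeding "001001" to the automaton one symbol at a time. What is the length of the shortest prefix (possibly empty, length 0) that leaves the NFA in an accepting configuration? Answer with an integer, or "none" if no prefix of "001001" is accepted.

none

Start in {s0}.
Read '0': s0→{s1}; now {s1}.
Read '0': s1→∅; now ∅.
The set is empty and remains empty for the remaining 4 symbols.
No reachable set along the way intersects F.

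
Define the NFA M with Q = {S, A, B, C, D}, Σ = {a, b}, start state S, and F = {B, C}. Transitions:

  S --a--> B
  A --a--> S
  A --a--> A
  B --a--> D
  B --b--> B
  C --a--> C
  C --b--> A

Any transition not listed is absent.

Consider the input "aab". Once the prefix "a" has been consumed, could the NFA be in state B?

Start in {S}.
Read 'a': S→{B}; now {B}.
State B is in {B}.

Yes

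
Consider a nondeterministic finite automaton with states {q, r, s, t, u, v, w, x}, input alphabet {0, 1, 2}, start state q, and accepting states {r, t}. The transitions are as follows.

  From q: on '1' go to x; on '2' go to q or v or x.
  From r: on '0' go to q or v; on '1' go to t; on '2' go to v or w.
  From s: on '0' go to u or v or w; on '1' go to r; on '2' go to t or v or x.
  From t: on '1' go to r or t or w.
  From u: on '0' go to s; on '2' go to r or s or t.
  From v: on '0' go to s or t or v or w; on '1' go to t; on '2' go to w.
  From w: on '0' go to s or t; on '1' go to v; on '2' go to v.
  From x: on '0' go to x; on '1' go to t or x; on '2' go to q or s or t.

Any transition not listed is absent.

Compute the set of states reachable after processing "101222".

{q, s, t, v, w, x}

Start in {q}.
Read '1': q→{x}; now {x}.
Read '0': x→{x}; now {x}.
Read '1': x→{t, x}; now {t, x}.
Read '2': t→∅, x→{q, s, t}; now {q, s, t}.
Read '2': q→{q, v, x}, s→{t, v, x}, t→∅; now {q, t, v, x}.
Read '2': q→{q, v, x}, t→∅, v→{w}, x→{q, s, t}; now {q, s, t, v, w, x}.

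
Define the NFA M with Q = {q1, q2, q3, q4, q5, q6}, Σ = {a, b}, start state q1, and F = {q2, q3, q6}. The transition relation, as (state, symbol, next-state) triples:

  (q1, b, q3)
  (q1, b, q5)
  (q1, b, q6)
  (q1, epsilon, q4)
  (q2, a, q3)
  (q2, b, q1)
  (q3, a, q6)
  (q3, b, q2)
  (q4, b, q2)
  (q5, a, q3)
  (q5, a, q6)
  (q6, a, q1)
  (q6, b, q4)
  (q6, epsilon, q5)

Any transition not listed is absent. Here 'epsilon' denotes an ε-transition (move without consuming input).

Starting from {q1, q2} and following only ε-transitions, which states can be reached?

{q1, q2, q4}

Begin with {q1, q2}.
ε-move q1 → q4; add q4.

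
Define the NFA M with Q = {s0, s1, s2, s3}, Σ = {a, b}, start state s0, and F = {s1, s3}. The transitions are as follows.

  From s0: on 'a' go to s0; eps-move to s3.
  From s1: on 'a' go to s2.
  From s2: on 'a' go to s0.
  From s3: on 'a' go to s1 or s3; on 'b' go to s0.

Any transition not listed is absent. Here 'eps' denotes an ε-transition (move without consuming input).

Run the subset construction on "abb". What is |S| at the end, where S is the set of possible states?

Start: ε-closure({s0}) = {s0, s3}.
Read 'a': s0→{s0}, s3→{s1, s3}; now {s0, s1, s3}.
Read 'b': s0→∅, s1→∅, s3→{s0}; union {s0}; ε-closure = {s0, s3}.
Read 'b': s0→∅, s3→{s0}; union {s0}; ε-closure = {s0, s3}.
That set has 2 states.

2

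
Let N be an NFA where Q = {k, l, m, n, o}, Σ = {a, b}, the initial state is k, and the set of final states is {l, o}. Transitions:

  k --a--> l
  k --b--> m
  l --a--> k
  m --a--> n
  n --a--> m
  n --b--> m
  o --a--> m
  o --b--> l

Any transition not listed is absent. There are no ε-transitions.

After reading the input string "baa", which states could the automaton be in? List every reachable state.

{m}

Start in {k}.
Read 'b': k→{m}; now {m}.
Read 'a': m→{n}; now {n}.
Read 'a': n→{m}; now {m}.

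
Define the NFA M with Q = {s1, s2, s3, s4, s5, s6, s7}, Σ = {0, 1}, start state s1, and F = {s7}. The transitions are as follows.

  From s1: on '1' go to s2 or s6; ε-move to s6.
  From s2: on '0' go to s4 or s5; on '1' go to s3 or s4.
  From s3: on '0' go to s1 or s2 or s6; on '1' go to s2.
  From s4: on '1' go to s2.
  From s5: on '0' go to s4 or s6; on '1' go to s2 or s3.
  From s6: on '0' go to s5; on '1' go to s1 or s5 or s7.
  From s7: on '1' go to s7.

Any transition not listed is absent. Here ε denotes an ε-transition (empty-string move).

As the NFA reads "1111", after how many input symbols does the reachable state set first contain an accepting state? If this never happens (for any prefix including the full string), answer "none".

Start: ε-closure({s1}) = {s1, s6}.
Read '1': s1→{s2, s6}, s6→{s1, s5, s7}; now {s1, s2, s5, s6, s7}.
None of the earlier sets intersect F, but {s1, s2, s5, s6, s7} does.

1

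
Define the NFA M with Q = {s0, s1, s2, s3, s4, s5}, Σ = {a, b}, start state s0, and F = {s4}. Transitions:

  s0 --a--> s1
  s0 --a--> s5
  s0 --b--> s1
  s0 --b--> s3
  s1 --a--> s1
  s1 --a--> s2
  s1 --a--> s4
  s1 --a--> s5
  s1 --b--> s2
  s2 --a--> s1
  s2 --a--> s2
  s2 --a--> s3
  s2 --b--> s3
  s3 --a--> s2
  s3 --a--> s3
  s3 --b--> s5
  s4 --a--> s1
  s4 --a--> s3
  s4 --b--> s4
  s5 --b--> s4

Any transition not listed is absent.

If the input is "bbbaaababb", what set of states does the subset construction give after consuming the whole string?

Start in {s0}.
Read 'b': {s0} → {s1, s3}.
Read 'b': {s1, s3} → {s2, s5}.
Read 'b': {s2, s5} → {s3, s4}.
Read 'a': {s3, s4} → {s1, s2, s3}.
Read 'a': {s1, s2, s3} → {s1, s2, s3, s4, s5}.
Read 'a': {s1, s2, s3, s4, s5} → {s1, s2, s3, s4, s5}.
Read 'b': {s1, s2, s3, s4, s5} → {s2, s3, s4, s5}.
Read 'a': {s2, s3, s4, s5} → {s1, s2, s3}.
Read 'b': {s1, s2, s3} → {s2, s3, s5}.
Read 'b': {s2, s3, s5} → {s3, s4, s5}.

{s3, s4, s5}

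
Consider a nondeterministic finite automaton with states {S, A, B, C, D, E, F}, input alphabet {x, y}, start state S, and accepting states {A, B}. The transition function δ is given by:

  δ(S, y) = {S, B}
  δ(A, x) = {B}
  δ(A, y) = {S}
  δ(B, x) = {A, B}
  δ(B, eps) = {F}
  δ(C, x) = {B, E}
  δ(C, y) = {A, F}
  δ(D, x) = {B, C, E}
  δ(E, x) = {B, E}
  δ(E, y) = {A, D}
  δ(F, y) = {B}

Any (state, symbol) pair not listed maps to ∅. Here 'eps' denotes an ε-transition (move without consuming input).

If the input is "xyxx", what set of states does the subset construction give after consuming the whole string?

∅

Start in {S}.
Read 'x': S→∅; now ∅.
The set is empty and remains empty for the remaining 3 symbols.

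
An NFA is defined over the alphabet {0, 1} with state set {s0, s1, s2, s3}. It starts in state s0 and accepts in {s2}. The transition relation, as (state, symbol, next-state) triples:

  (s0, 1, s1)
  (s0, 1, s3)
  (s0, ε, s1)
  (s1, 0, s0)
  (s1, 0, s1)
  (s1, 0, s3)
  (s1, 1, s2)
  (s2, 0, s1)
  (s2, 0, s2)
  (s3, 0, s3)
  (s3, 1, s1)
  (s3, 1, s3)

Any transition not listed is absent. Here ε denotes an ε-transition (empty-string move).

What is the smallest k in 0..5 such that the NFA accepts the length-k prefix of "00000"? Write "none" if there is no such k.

Start: ε-closure({s0}) = {s0, s1}.
Read '0': s0→∅, s1→{s0, s1, s3}; now {s0, s1, s3}.
Read '0': s0→∅, s1→{s0, s1, s3}, s3→{s3}; now {s0, s1, s3}.
Read '0': s0→∅, s1→{s0, s1, s3}, s3→{s3}; now {s0, s1, s3}.
Read '0': s0→∅, s1→{s0, s1, s3}, s3→{s3}; now {s0, s1, s3}.
Read '0': s0→∅, s1→{s0, s1, s3}, s3→{s3}; now {s0, s1, s3}.
No reachable set along the way intersects F.

none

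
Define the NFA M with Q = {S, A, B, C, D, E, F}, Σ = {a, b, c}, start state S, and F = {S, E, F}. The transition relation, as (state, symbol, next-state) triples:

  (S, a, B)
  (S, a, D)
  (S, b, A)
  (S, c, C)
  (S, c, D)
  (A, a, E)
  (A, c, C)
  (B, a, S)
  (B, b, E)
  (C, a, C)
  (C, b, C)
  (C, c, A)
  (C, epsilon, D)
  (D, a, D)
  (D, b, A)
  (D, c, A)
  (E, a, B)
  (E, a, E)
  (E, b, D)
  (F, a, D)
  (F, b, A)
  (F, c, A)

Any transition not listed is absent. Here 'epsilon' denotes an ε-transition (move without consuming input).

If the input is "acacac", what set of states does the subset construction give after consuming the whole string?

Start in {S}.
Read 'a': {S} → {B, D}.
Read 'c': {B, D} → {A}.
Read 'a': {A} → {E}.
Read 'c': {E} → ∅.
The set is empty and remains empty for the remaining 2 symbols.

∅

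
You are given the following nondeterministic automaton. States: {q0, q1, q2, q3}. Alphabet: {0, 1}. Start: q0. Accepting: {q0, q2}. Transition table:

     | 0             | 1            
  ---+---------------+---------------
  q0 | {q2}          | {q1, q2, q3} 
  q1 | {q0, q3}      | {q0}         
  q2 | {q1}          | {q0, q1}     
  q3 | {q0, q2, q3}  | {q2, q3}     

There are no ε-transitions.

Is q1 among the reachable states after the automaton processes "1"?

Yes

Start in {q0}.
Read '1': q0→{q1, q2, q3}; now {q1, q2, q3}.
State q1 is in {q1, q2, q3}.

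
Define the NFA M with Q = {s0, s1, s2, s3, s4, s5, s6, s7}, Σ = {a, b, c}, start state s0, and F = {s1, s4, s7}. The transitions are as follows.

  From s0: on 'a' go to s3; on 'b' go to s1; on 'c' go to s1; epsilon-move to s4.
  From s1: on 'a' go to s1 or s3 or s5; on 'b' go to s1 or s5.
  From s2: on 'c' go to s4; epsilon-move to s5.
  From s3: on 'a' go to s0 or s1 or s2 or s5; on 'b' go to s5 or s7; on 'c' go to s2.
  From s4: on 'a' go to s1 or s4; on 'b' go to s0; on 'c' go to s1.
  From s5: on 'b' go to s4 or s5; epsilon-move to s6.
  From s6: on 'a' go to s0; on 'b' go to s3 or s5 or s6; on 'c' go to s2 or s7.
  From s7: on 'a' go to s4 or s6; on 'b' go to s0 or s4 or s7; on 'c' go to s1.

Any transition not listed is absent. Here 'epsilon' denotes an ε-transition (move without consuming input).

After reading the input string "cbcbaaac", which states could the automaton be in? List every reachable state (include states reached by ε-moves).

Start: ε-closure({s0}) = {s0, s4}.
Read 'c': s0→{s1}, s4→{s1}; now {s1}.
Read 'b': s1→{s1, s5}; union {s1, s5}; ε-closure = {s1, s5, s6}.
Read 'c': s1→∅, s5→∅, s6→{s2, s7}; union {s2, s7}; ε-closure = {s2, s5, s6, s7}.
Read 'b': s2→∅, s5→{s4, s5}, s6→{s3, s5, s6}, s7→{s0, s4, s7}; now {s0, s3, s4, s5, s6, s7}.
Read 'a': s0→{s3}, s3→{s0, s1, s2, s5}, s4→{s1, s4}, s5→∅, s6→{s0}, s7→{s4, s6}; now {s0, s1, s2, s3, s4, s5, s6}.
Read 'a': s0→{s3}, s1→{s1, s3, s5}, s2→∅, s3→{s0, s1, s2, s5}, s4→{s1, s4}, s5→∅, s6→{s0}; union {s0, s1, s2, s3, s4, s5}; ε-closure = {s0, s1, s2, s3, s4, s5, s6}.
Read 'a': s0→{s3}, s1→{s1, s3, s5}, s2→∅, s3→{s0, s1, s2, s5}, s4→{s1, s4}, s5→∅, s6→{s0}; union {s0, s1, s2, s3, s4, s5}; ε-closure = {s0, s1, s2, s3, s4, s5, s6}.
Read 'c': s0→{s1}, s1→∅, s2→{s4}, s3→{s2}, s4→{s1}, s5→∅, s6→{s2, s7}; union {s1, s2, s4, s7}; ε-closure = {s1, s2, s4, s5, s6, s7}.

{s1, s2, s4, s5, s6, s7}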